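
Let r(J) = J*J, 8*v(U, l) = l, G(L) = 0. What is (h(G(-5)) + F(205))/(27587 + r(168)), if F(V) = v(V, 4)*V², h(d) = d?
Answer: 42025/111622 ≈ 0.37649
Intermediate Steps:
v(U, l) = l/8
r(J) = J²
F(V) = V²/2 (F(V) = ((⅛)*4)*V² = V²/2)
(h(G(-5)) + F(205))/(27587 + r(168)) = (0 + (½)*205²)/(27587 + 168²) = (0 + (½)*42025)/(27587 + 28224) = (0 + 42025/2)/55811 = (42025/2)*(1/55811) = 42025/111622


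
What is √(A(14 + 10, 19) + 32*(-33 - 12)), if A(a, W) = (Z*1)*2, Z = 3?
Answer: I*√1434 ≈ 37.868*I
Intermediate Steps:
A(a, W) = 6 (A(a, W) = (3*1)*2 = 3*2 = 6)
√(A(14 + 10, 19) + 32*(-33 - 12)) = √(6 + 32*(-33 - 12)) = √(6 + 32*(-45)) = √(6 - 1440) = √(-1434) = I*√1434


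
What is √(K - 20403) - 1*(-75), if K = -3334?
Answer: 75 + I*√23737 ≈ 75.0 + 154.07*I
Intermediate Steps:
√(K - 20403) - 1*(-75) = √(-3334 - 20403) - 1*(-75) = √(-23737) + 75 = I*√23737 + 75 = 75 + I*√23737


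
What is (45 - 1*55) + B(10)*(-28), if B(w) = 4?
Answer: -122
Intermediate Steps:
(45 - 1*55) + B(10)*(-28) = (45 - 1*55) + 4*(-28) = (45 - 55) - 112 = -10 - 112 = -122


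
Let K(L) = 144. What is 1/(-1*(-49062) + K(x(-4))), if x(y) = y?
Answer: 1/49206 ≈ 2.0323e-5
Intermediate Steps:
1/(-1*(-49062) + K(x(-4))) = 1/(-1*(-49062) + 144) = 1/(49062 + 144) = 1/49206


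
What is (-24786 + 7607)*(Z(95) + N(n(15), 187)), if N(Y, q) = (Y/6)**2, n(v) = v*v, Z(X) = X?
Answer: -103159895/4 ≈ -2.5790e+7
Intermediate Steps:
n(v) = v**2
N(Y, q) = Y**2/36 (N(Y, q) = (Y*(1/6))**2 = (Y/6)**2 = Y**2/36)
(-24786 + 7607)*(Z(95) + N(n(15), 187)) = (-24786 + 7607)*(95 + (15**2)**2/36) = -17179*(95 + (1/36)*225**2) = -17179*(95 + (1/36)*50625) = -17179*(95 + 5625/4) = -17179*6005/4 = -103159895/4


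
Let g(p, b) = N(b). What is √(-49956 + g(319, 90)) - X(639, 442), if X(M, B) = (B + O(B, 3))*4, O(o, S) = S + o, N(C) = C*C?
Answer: -3548 + 8*I*√654 ≈ -3548.0 + 204.59*I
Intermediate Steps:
N(C) = C²
g(p, b) = b²
X(M, B) = 12 + 8*B (X(M, B) = (B + (3 + B))*4 = (3 + 2*B)*4 = 12 + 8*B)
√(-49956 + g(319, 90)) - X(639, 442) = √(-49956 + 90²) - (12 + 8*442) = √(-49956 + 8100) - (12 + 3536) = √(-41856) - 1*3548 = 8*I*√654 - 3548 = -3548 + 8*I*√654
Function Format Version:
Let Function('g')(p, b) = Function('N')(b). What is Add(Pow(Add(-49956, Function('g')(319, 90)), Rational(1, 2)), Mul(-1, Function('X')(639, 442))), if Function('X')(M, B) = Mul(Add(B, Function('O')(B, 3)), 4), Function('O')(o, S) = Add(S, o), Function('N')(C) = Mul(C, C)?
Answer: Add(-3548, Mul(8, I, Pow(654, Rational(1, 2)))) ≈ Add(-3548.0, Mul(204.59, I))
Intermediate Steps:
Function('N')(C) = Pow(C, 2)
Function('g')(p, b) = Pow(b, 2)
Function('X')(M, B) = Add(12, Mul(8, B)) (Function('X')(M, B) = Mul(Add(B, Add(3, B)), 4) = Mul(Add(3, Mul(2, B)), 4) = Add(12, Mul(8, B)))
Add(Pow(Add(-49956, Function('g')(319, 90)), Rational(1, 2)), Mul(-1, Function('X')(639, 442))) = Add(Pow(Add(-49956, Pow(90, 2)), Rational(1, 2)), Mul(-1, Add(12, Mul(8, 442)))) = Add(Pow(Add(-49956, 8100), Rational(1, 2)), Mul(-1, Add(12, 3536))) = Add(Pow(-41856, Rational(1, 2)), Mul(-1, 3548)) = Add(Mul(8, I, Pow(654, Rational(1, 2))), -3548) = Add(-3548, Mul(8, I, Pow(654, Rational(1, 2))))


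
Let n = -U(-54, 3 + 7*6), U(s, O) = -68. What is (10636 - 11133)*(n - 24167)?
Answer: 11977203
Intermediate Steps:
n = 68 (n = -1*(-68) = 68)
(10636 - 11133)*(n - 24167) = (10636 - 11133)*(68 - 24167) = -497*(-24099) = 11977203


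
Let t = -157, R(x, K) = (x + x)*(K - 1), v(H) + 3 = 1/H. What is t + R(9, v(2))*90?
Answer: -5827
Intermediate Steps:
v(H) = -3 + 1/H
R(x, K) = 2*x*(-1 + K) (R(x, K) = (2*x)*(-1 + K) = 2*x*(-1 + K))
t + R(9, v(2))*90 = -157 + (2*9*(-1 + (-3 + 1/2)))*90 = -157 + (2*9*(-1 + (-3 + ½)))*90 = -157 + (2*9*(-1 - 5/2))*90 = -157 + (2*9*(-7/2))*90 = -157 - 63*90 = -157 - 5670 = -5827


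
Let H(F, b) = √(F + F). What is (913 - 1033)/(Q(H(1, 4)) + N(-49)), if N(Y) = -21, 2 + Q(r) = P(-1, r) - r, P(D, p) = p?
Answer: 120/23 ≈ 5.2174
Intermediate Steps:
H(F, b) = √2*√F (H(F, b) = √(2*F) = √2*√F)
Q(r) = -2 (Q(r) = -2 + (r - r) = -2 + 0 = -2)
(913 - 1033)/(Q(H(1, 4)) + N(-49)) = (913 - 1033)/(-2 - 21) = -120/(-23) = -120*(-1/23) = 120/23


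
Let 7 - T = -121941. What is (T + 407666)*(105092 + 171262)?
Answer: 146360947356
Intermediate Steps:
T = 121948 (T = 7 - 1*(-121941) = 7 + 121941 = 121948)
(T + 407666)*(105092 + 171262) = (121948 + 407666)*(105092 + 171262) = 529614*276354 = 146360947356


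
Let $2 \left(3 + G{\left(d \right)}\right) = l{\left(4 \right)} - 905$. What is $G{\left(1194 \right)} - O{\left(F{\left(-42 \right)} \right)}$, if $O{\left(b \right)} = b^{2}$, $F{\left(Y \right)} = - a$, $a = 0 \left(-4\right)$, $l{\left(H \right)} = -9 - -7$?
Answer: $- \frac{913}{2} \approx -456.5$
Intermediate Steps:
$l{\left(H \right)} = -2$ ($l{\left(H \right)} = -9 + 7 = -2$)
$a = 0$
$F{\left(Y \right)} = 0$ ($F{\left(Y \right)} = \left(-1\right) 0 = 0$)
$G{\left(d \right)} = - \frac{913}{2}$ ($G{\left(d \right)} = -3 + \frac{-2 - 905}{2} = -3 + \frac{1}{2} \left(-907\right) = -3 - \frac{907}{2} = - \frac{913}{2}$)
$G{\left(1194 \right)} - O{\left(F{\left(-42 \right)} \right)} = - \frac{913}{2} - 0^{2} = - \frac{913}{2} - 0 = - \frac{913}{2} + 0 = - \frac{913}{2}$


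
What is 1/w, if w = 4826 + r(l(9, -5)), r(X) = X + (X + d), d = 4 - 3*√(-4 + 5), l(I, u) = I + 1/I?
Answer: 9/43607 ≈ 0.00020639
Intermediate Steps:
d = 1 (d = 4 - 3*√1 = 4 - 3*1 = 4 - 3 = 1)
r(X) = 1 + 2*X (r(X) = X + (X + 1) = X + (1 + X) = 1 + 2*X)
w = 43607/9 (w = 4826 + (1 + 2*(9 + 1/9)) = 4826 + (1 + 2*(9 + ⅑)) = 4826 + (1 + 2*(82/9)) = 4826 + (1 + 164/9) = 4826 + 173/9 = 43607/9 ≈ 4845.2)
1/w = 1/(43607/9) = 9/43607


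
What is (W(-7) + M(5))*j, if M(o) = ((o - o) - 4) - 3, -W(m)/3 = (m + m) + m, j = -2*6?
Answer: -672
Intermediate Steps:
j = -12
W(m) = -9*m (W(m) = -3*((m + m) + m) = -3*(2*m + m) = -9*m)
M(o) = -7 (M(o) = (0 - 4) - 3 = -4 - 3 = -7)
(W(-7) + M(5))*j = (-9*(-7) - 7)*(-12) = (63 - 7)*(-12) = 56*(-12) = -672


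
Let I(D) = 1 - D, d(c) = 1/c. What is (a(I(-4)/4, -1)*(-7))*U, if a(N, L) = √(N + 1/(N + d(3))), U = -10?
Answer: 35*√2717/19 ≈ 96.019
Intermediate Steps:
a(N, L) = √(N + 1/(⅓ + N)) (a(N, L) = √(N + 1/(N + 1/3)) = √(N + 1/(N + ⅓)) = √(N + 1/(⅓ + N)))
(a(I(-4)/4, -1)*(-7))*U = (√((3 + ((1 - 1*(-4))/4)*(1 + 3*((1 - 1*(-4))/4)))/(1 + 3*((1 - 1*(-4))/4)))*(-7))*(-10) = (√((3 + ((1 + 4)*(¼))*(1 + 3*((1 + 4)*(¼))))/(1 + 3*((1 + 4)*(¼))))*(-7))*(-10) = (√((3 + (5*(¼))*(1 + 3*(5*(¼))))/(1 + 3*(5*(¼))))*(-7))*(-10) = (√((3 + 5*(1 + 3*(5/4))/4)/(1 + 3*(5/4)))*(-7))*(-10) = (√((3 + 5*(1 + 15/4)/4)/(1 + 15/4))*(-7))*(-10) = (√((3 + (5/4)*(19/4))/(19/4))*(-7))*(-10) = (√(4*(3 + 95/16)/19)*(-7))*(-10) = (√((4/19)*(143/16))*(-7))*(-10) = (√(143/76)*(-7))*(-10) = ((√2717/38)*(-7))*(-10) = -7*√2717/38*(-10) = 35*√2717/19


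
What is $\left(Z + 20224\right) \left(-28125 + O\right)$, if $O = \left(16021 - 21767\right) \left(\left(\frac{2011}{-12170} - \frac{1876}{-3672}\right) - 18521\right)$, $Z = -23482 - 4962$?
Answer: $- \frac{9578821079858668}{10953} \approx -8.7454 \cdot 10^{11}$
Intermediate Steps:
$Z = -28444$ ($Z = -23482 - 4962 = -28444$)
$O = \frac{17484221307566}{164295}$ ($O = - 5746 \left(\left(2011 \left(- \frac{1}{12170}\right) - - \frac{469}{918}\right) - 18521\right) = - 5746 \left(\left(- \frac{2011}{12170} + \frac{469}{918}\right) - 18521\right) = - 5746 \left(\frac{965408}{2793015} - 18521\right) = \left(-5746\right) \left(- \frac{51728465407}{2793015}\right) = \frac{17484221307566}{164295} \approx 1.0642 \cdot 10^{8}$)
$\left(Z + 20224\right) \left(-28125 + O\right) = \left(-28444 + 20224\right) \left(-28125 + \frac{17484221307566}{164295}\right) = \left(-8220\right) \frac{17479600510691}{164295} = - \frac{9578821079858668}{10953}$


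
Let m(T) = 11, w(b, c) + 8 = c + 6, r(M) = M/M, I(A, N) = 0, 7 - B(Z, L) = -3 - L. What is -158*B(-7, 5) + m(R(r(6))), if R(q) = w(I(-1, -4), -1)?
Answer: -2359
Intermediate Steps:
B(Z, L) = 10 + L (B(Z, L) = 7 - (-3 - L) = 7 + (3 + L) = 10 + L)
r(M) = 1
w(b, c) = -2 + c (w(b, c) = -8 + (c + 6) = -8 + (6 + c) = -2 + c)
R(q) = -3 (R(q) = -2 - 1 = -3)
-158*B(-7, 5) + m(R(r(6))) = -158*(10 + 5) + 11 = -158*15 + 11 = -2370 + 11 = -2359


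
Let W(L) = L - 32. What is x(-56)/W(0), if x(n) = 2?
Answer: -1/16 ≈ -0.062500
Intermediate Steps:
W(L) = -32 + L
x(-56)/W(0) = 2/(-32 + 0) = 2/(-32) = 2*(-1/32) = -1/16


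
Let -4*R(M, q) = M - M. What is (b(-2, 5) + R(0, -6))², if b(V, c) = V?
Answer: 4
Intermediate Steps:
R(M, q) = 0 (R(M, q) = -(M - M)/4 = -¼*0 = 0)
(b(-2, 5) + R(0, -6))² = (-2 + 0)² = (-2)² = 4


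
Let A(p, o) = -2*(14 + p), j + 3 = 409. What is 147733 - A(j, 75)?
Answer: 148573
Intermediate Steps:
j = 406 (j = -3 + 409 = 406)
A(p, o) = -28 - 2*p
147733 - A(j, 75) = 147733 - (-28 - 2*406) = 147733 - (-28 - 812) = 147733 - 1*(-840) = 147733 + 840 = 148573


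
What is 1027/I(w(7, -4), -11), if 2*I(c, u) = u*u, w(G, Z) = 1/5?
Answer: 2054/121 ≈ 16.975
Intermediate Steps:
w(G, Z) = ⅕
I(c, u) = u²/2 (I(c, u) = (u*u)/2 = u²/2)
1027/I(w(7, -4), -11) = 1027/(((½)*(-11)²)) = 1027/(((½)*121)) = 1027/(121/2) = 1027*(2/121) = 2054/121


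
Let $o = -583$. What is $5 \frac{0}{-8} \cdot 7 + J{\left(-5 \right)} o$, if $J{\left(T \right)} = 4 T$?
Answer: $11660$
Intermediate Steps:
$5 \frac{0}{-8} \cdot 7 + J{\left(-5 \right)} o = 5 \frac{0}{-8} \cdot 7 + 4 \left(-5\right) \left(-583\right) = 5 \cdot 0 \left(- \frac{1}{8}\right) 7 - -11660 = 5 \cdot 0 \cdot 7 + 11660 = 0 \cdot 7 + 11660 = 0 + 11660 = 11660$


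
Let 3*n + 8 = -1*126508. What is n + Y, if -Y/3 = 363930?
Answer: -1133962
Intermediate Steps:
n = -42172 (n = -8/3 + (-1*126508)/3 = -8/3 + (⅓)*(-126508) = -8/3 - 126508/3 = -42172)
Y = -1091790 (Y = -3*363930 = -1091790)
n + Y = -42172 - 1091790 = -1133962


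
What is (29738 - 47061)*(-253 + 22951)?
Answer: -393197454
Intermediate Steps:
(29738 - 47061)*(-253 + 22951) = -17323*22698 = -393197454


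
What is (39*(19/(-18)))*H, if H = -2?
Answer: 247/3 ≈ 82.333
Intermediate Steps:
(39*(19/(-18)))*H = (39*(19/(-18)))*(-2) = (39*(19*(-1/18)))*(-2) = (39*(-19/18))*(-2) = -247/6*(-2) = 247/3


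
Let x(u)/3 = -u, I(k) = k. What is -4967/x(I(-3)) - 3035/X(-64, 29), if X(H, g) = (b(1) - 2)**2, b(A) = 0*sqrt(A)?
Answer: -47183/36 ≈ -1310.6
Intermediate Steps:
b(A) = 0
x(u) = -3*u (x(u) = 3*(-u) = -3*u)
X(H, g) = 4 (X(H, g) = (0 - 2)**2 = (-2)**2 = 4)
-4967/x(I(-3)) - 3035/X(-64, 29) = -4967/((-3*(-3))) - 3035/4 = -4967/9 - 3035*1/4 = -4967*1/9 - 3035/4 = -4967/9 - 3035/4 = -47183/36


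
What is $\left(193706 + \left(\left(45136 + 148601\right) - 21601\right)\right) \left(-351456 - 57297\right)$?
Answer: $-149539015026$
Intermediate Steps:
$\left(193706 + \left(\left(45136 + 148601\right) - 21601\right)\right) \left(-351456 - 57297\right) = \left(193706 + \left(193737 - 21601\right)\right) \left(-408753\right) = \left(193706 + 172136\right) \left(-408753\right) = 365842 \left(-408753\right) = -149539015026$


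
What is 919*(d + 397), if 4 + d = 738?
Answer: 1039389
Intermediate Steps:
d = 734 (d = -4 + 738 = 734)
919*(d + 397) = 919*(734 + 397) = 919*1131 = 1039389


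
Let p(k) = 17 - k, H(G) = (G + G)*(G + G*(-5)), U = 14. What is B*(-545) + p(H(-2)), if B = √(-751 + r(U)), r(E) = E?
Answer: 49 - 545*I*√737 ≈ 49.0 - 14796.0*I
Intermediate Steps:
H(G) = -8*G² (H(G) = (2*G)*(G - 5*G) = (2*G)*(-4*G) = -8*G²)
B = I*√737 (B = √(-751 + 14) = √(-737) = I*√737 ≈ 27.148*I)
B*(-545) + p(H(-2)) = (I*√737)*(-545) + (17 - (-8)*(-2)²) = -545*I*√737 + (17 - (-8)*4) = -545*I*√737 + (17 - 1*(-32)) = -545*I*√737 + (17 + 32) = -545*I*√737 + 49 = 49 - 545*I*√737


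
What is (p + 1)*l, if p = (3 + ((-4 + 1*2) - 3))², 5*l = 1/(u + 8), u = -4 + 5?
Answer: ⅑ ≈ 0.11111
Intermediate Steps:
u = 1
l = 1/45 (l = 1/(5*(1 + 8)) = (⅕)/9 = (⅕)*(⅑) = 1/45 ≈ 0.022222)
p = 4 (p = (3 + ((-4 + 2) - 3))² = (3 + (-2 - 3))² = (3 - 5)² = (-2)² = 4)
(p + 1)*l = (4 + 1)*(1/45) = 5*(1/45) = ⅑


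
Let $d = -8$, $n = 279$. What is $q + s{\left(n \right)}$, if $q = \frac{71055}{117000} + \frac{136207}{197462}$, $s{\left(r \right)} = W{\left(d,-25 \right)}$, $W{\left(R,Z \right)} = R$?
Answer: $- \frac{1720639451}{256700600} \approx -6.7029$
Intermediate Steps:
$s{\left(r \right)} = -8$
$q = \frac{332965349}{256700600}$ ($q = 71055 \cdot \frac{1}{117000} + 136207 \cdot \frac{1}{197462} = \frac{1579}{2600} + \frac{136207}{197462} = \frac{332965349}{256700600} \approx 1.2971$)
$q + s{\left(n \right)} = \frac{332965349}{256700600} - 8 = - \frac{1720639451}{256700600}$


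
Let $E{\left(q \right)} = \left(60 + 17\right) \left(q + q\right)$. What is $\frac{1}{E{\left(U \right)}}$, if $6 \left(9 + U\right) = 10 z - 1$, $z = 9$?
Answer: $\frac{3}{2695} \approx 0.0011132$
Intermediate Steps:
$U = \frac{35}{6}$ ($U = -9 + \frac{10 \cdot 9 - 1}{6} = -9 + \frac{90 - 1}{6} = -9 + \frac{1}{6} \cdot 89 = -9 + \frac{89}{6} = \frac{35}{6} \approx 5.8333$)
$E{\left(q \right)} = 154 q$ ($E{\left(q \right)} = 77 \cdot 2 q = 154 q$)
$\frac{1}{E{\left(U \right)}} = \frac{1}{154 \cdot \frac{35}{6}} = \frac{1}{\frac{2695}{3}} = \frac{3}{2695}$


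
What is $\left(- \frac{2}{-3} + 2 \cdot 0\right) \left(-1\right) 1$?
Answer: $- \frac{2}{3} \approx -0.66667$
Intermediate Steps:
$\left(- \frac{2}{-3} + 2 \cdot 0\right) \left(-1\right) 1 = \left(\left(-2\right) \left(- \frac{1}{3}\right) + 0\right) \left(-1\right) 1 = \left(\frac{2}{3} + 0\right) \left(-1\right) 1 = \frac{2}{3} \left(-1\right) 1 = \left(- \frac{2}{3}\right) 1 = - \frac{2}{3}$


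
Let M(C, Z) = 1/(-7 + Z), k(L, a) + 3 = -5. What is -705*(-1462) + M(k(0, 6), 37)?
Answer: 30921301/30 ≈ 1.0307e+6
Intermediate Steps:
k(L, a) = -8 (k(L, a) = -3 - 5 = -8)
-705*(-1462) + M(k(0, 6), 37) = -705*(-1462) + 1/(-7 + 37) = 1030710 + 1/30 = 30921301/30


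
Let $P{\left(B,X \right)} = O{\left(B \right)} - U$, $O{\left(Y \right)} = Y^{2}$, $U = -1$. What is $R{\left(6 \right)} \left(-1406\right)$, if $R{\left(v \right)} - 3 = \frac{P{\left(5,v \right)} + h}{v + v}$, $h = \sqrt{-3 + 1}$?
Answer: $- \frac{21793}{3} - \frac{703 i \sqrt{2}}{6} \approx -7264.3 - 165.7 i$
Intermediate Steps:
$P{\left(B,X \right)} = 1 + B^{2}$ ($P{\left(B,X \right)} = B^{2} - -1 = B^{2} + 1 = 1 + B^{2}$)
$h = i \sqrt{2}$ ($h = \sqrt{-2} = i \sqrt{2} \approx 1.4142 i$)
$R{\left(v \right)} = 3 + \frac{26 + i \sqrt{2}}{2 v}$ ($R{\left(v \right)} = 3 + \frac{\left(1 + 5^{2}\right) + i \sqrt{2}}{v + v} = 3 + \frac{\left(1 + 25\right) + i \sqrt{2}}{2 v} = 3 + \left(26 + i \sqrt{2}\right) \frac{1}{2 v} = 3 + \frac{26 + i \sqrt{2}}{2 v}$)
$R{\left(6 \right)} \left(-1406\right) = \frac{26 + 6 \cdot 6 + i \sqrt{2}}{2 \cdot 6} \left(-1406\right) = \frac{1}{2} \cdot \frac{1}{6} \left(26 + 36 + i \sqrt{2}\right) \left(-1406\right) = \frac{1}{2} \cdot \frac{1}{6} \left(62 + i \sqrt{2}\right) \left(-1406\right) = \left(\frac{31}{6} + \frac{i \sqrt{2}}{12}\right) \left(-1406\right) = - \frac{21793}{3} - \frac{703 i \sqrt{2}}{6}$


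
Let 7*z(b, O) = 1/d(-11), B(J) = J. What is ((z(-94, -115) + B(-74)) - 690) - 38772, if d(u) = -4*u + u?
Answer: -9132815/231 ≈ -39536.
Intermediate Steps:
d(u) = -3*u
z(b, O) = 1/231 (z(b, O) = 1/(7*((-3*(-11)))) = (1/7)/33 = (1/7)*(1/33) = 1/231)
((z(-94, -115) + B(-74)) - 690) - 38772 = ((1/231 - 74) - 690) - 38772 = (-17093/231 - 690) - 38772 = -176483/231 - 38772 = -9132815/231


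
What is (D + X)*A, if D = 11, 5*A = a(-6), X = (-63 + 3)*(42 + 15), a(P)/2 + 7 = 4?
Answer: 20454/5 ≈ 4090.8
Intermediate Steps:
a(P) = -6 (a(P) = -14 + 2*4 = -14 + 8 = -6)
X = -3420 (X = -60*57 = -3420)
A = -6/5 (A = (⅕)*(-6) = -6/5 ≈ -1.2000)
(D + X)*A = (11 - 3420)*(-6/5) = -3409*(-6/5) = 20454/5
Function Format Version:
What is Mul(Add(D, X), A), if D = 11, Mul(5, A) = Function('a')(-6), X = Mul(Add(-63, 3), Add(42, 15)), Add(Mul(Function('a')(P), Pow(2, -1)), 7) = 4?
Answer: Rational(20454, 5) ≈ 4090.8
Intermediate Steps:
Function('a')(P) = -6 (Function('a')(P) = Add(-14, Mul(2, 4)) = Add(-14, 8) = -6)
X = -3420 (X = Mul(-60, 57) = -3420)
A = Rational(-6, 5) (A = Mul(Rational(1, 5), -6) = Rational(-6, 5) ≈ -1.2000)
Mul(Add(D, X), A) = Mul(Add(11, -3420), Rational(-6, 5)) = Mul(-3409, Rational(-6, 5)) = Rational(20454, 5)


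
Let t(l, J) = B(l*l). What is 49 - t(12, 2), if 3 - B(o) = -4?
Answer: 42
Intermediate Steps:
B(o) = 7 (B(o) = 3 - 1*(-4) = 3 + 4 = 7)
t(l, J) = 7
49 - t(12, 2) = 49 - 1*7 = 49 - 7 = 42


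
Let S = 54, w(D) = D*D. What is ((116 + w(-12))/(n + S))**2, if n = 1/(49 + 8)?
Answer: 219632400/9480241 ≈ 23.167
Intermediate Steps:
w(D) = D**2
n = 1/57 ≈ 0.017544
((116 + w(-12))/(n + S))**2 = ((116 + (-12)**2)/(1/57 + 54))**2 = ((116 + 144)/(3079/57))**2 = (260*(57/3079))**2 = (14820/3079)**2 = 219632400/9480241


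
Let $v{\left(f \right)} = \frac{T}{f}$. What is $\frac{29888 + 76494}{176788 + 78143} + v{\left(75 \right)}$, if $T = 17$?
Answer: $\frac{1368053}{2124425} \approx 0.64396$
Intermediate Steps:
$v{\left(f \right)} = \frac{17}{f}$
$\frac{29888 + 76494}{176788 + 78143} + v{\left(75 \right)} = \frac{29888 + 76494}{176788 + 78143} + \frac{17}{75} = \frac{106382}{254931} + 17 \cdot \frac{1}{75} = 106382 \cdot \frac{1}{254931} + \frac{17}{75} = \frac{106382}{254931} + \frac{17}{75} = \frac{1368053}{2124425}$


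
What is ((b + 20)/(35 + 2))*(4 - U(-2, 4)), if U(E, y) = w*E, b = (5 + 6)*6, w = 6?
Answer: 1376/37 ≈ 37.189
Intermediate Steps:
b = 66 (b = 11*6 = 66)
U(E, y) = 6*E
((b + 20)/(35 + 2))*(4 - U(-2, 4)) = ((66 + 20)/(35 + 2))*(4 - 6*(-2)) = (86/37)*(4 - 1*(-12)) = (86*(1/37))*(4 + 12) = (86/37)*16 = 1376/37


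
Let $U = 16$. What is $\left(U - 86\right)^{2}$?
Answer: $4900$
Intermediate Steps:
$\left(U - 86\right)^{2} = \left(16 - 86\right)^{2} = \left(-70\right)^{2} = 4900$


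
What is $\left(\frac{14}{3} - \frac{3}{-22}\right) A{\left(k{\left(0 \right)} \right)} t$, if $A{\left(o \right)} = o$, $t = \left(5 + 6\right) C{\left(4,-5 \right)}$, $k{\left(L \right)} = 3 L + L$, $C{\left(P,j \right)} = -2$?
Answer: $0$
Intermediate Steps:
$k{\left(L \right)} = 4 L$
$t = -22$ ($t = \left(5 + 6\right) \left(-2\right) = 11 \left(-2\right) = -22$)
$\left(\frac{14}{3} - \frac{3}{-22}\right) A{\left(k{\left(0 \right)} \right)} t = \left(\frac{14}{3} - \frac{3}{-22}\right) 4 \cdot 0 \left(-22\right) = \left(14 \cdot \frac{1}{3} - - \frac{3}{22}\right) 0 \left(-22\right) = \left(\frac{14}{3} + \frac{3}{22}\right) 0 \left(-22\right) = \frac{317}{66} \cdot 0 \left(-22\right) = 0 \left(-22\right) = 0$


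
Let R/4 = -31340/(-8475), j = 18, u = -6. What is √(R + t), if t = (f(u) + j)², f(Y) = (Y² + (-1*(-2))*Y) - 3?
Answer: √4412368065/1695 ≈ 39.189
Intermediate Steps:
f(Y) = -3 + Y² + 2*Y (f(Y) = (Y² + 2*Y) - 3 = -3 + Y² + 2*Y)
R = 25072/1695 (R = 4*(-31340/(-8475)) = 4*(-31340*(-1/8475)) = 4*(6268/1695) = 25072/1695 ≈ 14.792)
t = 1521 (t = ((-3 + (-6)² + 2*(-6)) + 18)² = ((-3 + 36 - 12) + 18)² = (21 + 18)² = 39² = 1521)
√(R + t) = √(25072/1695 + 1521) = √(2603167/1695) = √4412368065/1695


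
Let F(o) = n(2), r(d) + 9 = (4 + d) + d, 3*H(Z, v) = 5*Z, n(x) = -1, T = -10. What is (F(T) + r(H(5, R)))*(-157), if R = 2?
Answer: -5024/3 ≈ -1674.7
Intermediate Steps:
H(Z, v) = 5*Z/3 (H(Z, v) = (5*Z)/3 = 5*Z/3)
r(d) = -5 + 2*d (r(d) = -9 + ((4 + d) + d) = -9 + (4 + 2*d) = -5 + 2*d)
F(o) = -1
(F(T) + r(H(5, R)))*(-157) = (-1 + (-5 + 2*((5/3)*5)))*(-157) = (-1 + (-5 + 2*(25/3)))*(-157) = (-1 + (-5 + 50/3))*(-157) = (-1 + 35/3)*(-157) = (32/3)*(-157) = -5024/3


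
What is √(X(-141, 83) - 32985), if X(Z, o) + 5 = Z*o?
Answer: I*√44693 ≈ 211.41*I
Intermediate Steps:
X(Z, o) = -5 + Z*o
√(X(-141, 83) - 32985) = √((-5 - 141*83) - 32985) = √((-5 - 11703) - 32985) = √(-11708 - 32985) = √(-44693) = I*√44693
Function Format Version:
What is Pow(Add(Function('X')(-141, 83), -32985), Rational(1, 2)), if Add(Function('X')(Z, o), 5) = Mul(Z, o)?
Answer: Mul(I, Pow(44693, Rational(1, 2))) ≈ Mul(211.41, I)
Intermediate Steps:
Function('X')(Z, o) = Add(-5, Mul(Z, o))
Pow(Add(Function('X')(-141, 83), -32985), Rational(1, 2)) = Pow(Add(Add(-5, Mul(-141, 83)), -32985), Rational(1, 2)) = Pow(Add(Add(-5, -11703), -32985), Rational(1, 2)) = Pow(Add(-11708, -32985), Rational(1, 2)) = Pow(-44693, Rational(1, 2)) = Mul(I, Pow(44693, Rational(1, 2)))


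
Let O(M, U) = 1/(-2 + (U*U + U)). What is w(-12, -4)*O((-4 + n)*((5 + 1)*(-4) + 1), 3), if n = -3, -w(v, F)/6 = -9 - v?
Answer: -9/5 ≈ -1.8000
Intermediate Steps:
w(v, F) = 54 + 6*v (w(v, F) = -6*(-9 - v) = 54 + 6*v)
O(M, U) = 1/(-2 + U + U**2) (O(M, U) = 1/(-2 + (U**2 + U)) = 1/(-2 + (U + U**2)) = 1/(-2 + U + U**2))
w(-12, -4)*O((-4 + n)*((5 + 1)*(-4) + 1), 3) = (54 + 6*(-12))/(-2 + 3 + 3**2) = (54 - 72)/(-2 + 3 + 9) = -18/10 = -18*1/10 = -9/5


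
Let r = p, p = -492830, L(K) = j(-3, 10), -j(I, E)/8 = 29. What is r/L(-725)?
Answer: 246415/116 ≈ 2124.3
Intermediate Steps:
j(I, E) = -232 (j(I, E) = -8*29 = -232)
L(K) = -232
r = -492830
r/L(-725) = -492830/(-232) = -492830*(-1/232) = 246415/116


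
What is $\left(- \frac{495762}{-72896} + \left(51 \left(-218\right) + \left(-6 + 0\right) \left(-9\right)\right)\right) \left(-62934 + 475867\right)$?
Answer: $- \frac{166417280826003}{36448} \approx -4.5659 \cdot 10^{9}$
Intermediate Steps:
$\left(- \frac{495762}{-72896} + \left(51 \left(-218\right) + \left(-6 + 0\right) \left(-9\right)\right)\right) \left(-62934 + 475867\right) = \left(\left(-495762\right) \left(- \frac{1}{72896}\right) - 11064\right) 412933 = \left(\frac{247881}{36448} + \left(-11118 + 54\right)\right) 412933 = \left(\frac{247881}{36448} - 11064\right) 412933 = \left(- \frac{403012791}{36448}\right) 412933 = - \frac{166417280826003}{36448}$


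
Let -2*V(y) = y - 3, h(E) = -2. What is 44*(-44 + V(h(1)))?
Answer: -1826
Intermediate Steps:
V(y) = 3/2 - y/2 (V(y) = -(y - 3)/2 = -(-3 + y)/2 = 3/2 - y/2)
44*(-44 + V(h(1))) = 44*(-44 + (3/2 - 1/2*(-2))) = 44*(-44 + (3/2 + 1)) = 44*(-44 + 5/2) = 44*(-83/2) = -1826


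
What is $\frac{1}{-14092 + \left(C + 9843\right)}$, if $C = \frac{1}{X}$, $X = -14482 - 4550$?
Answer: $- \frac{19032}{80866969} \approx -0.00023535$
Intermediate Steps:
$X = -19032$
$C = - \frac{1}{19032}$ ($C = \frac{1}{-19032} = - \frac{1}{19032} \approx -5.2543 \cdot 10^{-5}$)
$\frac{1}{-14092 + \left(C + 9843\right)} = \frac{1}{-14092 + \left(- \frac{1}{19032} + 9843\right)} = \frac{1}{-14092 + \frac{187331975}{19032}} = \frac{1}{- \frac{80866969}{19032}} = - \frac{19032}{80866969}$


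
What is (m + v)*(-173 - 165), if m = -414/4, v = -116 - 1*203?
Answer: 142805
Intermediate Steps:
v = -319 (v = -116 - 203 = -319)
m = -207/2 (m = -414*1/4 = -207/2 ≈ -103.50)
(m + v)*(-173 - 165) = (-207/2 - 319)*(-173 - 165) = -845/2*(-338) = 142805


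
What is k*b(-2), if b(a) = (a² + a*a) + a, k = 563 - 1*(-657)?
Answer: 7320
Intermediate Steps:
k = 1220 (k = 563 + 657 = 1220)
b(a) = a + 2*a² (b(a) = (a² + a²) + a = 2*a² + a = a + 2*a²)
k*b(-2) = 1220*(-2*(1 + 2*(-2))) = 1220*(-2*(1 - 4)) = 1220*(-2*(-3)) = 1220*6 = 7320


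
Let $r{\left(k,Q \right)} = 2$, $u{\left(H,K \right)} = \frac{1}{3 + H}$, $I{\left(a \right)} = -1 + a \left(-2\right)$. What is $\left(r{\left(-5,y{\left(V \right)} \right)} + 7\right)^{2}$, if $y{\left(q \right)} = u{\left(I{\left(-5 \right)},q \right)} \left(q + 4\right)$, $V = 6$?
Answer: $81$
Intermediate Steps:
$I{\left(a \right)} = -1 - 2 a$
$y{\left(q \right)} = \frac{1}{3} + \frac{q}{12}$ ($y{\left(q \right)} = \frac{q + 4}{3 - -9} = \frac{4 + q}{3 + \left(-1 + 10\right)} = \frac{4 + q}{3 + 9} = \frac{4 + q}{12} = \frac{1}{3} + \frac{q}{12}$)
$\left(r{\left(-5,y{\left(V \right)} \right)} + 7\right)^{2} = \left(2 + 7\right)^{2} = 9^{2} = 81$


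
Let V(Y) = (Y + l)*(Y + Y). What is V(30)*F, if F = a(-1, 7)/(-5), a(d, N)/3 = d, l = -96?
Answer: -2376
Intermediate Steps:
a(d, N) = 3*d
V(Y) = 2*Y*(-96 + Y) (V(Y) = (Y - 96)*(Y + Y) = (-96 + Y)*(2*Y) = 2*Y*(-96 + Y))
F = ⅗ (F = (3*(-1))/(-5) = -3*(-⅕) = ⅗ ≈ 0.60000)
V(30)*F = (2*30*(-96 + 30))*(⅗) = (2*30*(-66))*(⅗) = -3960*⅗ = -2376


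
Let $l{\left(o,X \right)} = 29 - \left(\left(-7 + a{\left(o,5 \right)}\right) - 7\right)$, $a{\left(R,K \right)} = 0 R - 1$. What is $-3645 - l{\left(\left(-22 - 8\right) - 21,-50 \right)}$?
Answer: $-3689$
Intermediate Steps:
$a{\left(R,K \right)} = -1$ ($a{\left(R,K \right)} = 0 - 1 = -1$)
$l{\left(o,X \right)} = 44$ ($l{\left(o,X \right)} = 29 - \left(\left(-7 - 1\right) - 7\right) = 29 - \left(-8 - 7\right) = 29 - -15 = 29 + 15 = 44$)
$-3645 - l{\left(\left(-22 - 8\right) - 21,-50 \right)} = -3645 - 44 = -3689$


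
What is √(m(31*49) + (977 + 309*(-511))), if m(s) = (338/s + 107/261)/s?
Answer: I*√2740550987539319/132153 ≈ 396.13*I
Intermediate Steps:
m(s) = (107/261 + 338/s)/s (m(s) = (338/s + 107*(1/261))/s = (338/s + 107/261)/s = (107/261 + 338/s)/s)
√(m(31*49) + (977 + 309*(-511))) = √((88218 + 107*(31*49))/(261*(31*49)²) + (977 + 309*(-511))) = √((1/261)*(88218 + 107*1519)/1519² + (977 - 157899)) = √((1/261)*(1/2307361)*(88218 + 162533) - 156922) = √((1/261)*(1/2307361)*250751 - 156922) = √(250751/602221221 - 156922) = √(-94501758191011/602221221) = I*√2740550987539319/132153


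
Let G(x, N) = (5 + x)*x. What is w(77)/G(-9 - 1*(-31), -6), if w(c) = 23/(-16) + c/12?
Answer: 239/28512 ≈ 0.0083824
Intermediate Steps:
G(x, N) = x*(5 + x)
w(c) = -23/16 + c/12 (w(c) = 23*(-1/16) + c*(1/12) = -23/16 + c/12)
w(77)/G(-9 - 1*(-31), -6) = (-23/16 + (1/12)*77)/(((-9 - 1*(-31))*(5 + (-9 - 1*(-31))))) = (-23/16 + 77/12)/(((-9 + 31)*(5 + (-9 + 31)))) = 239/(48*((22*(5 + 22)))) = 239/(48*((22*27))) = (239/48)/594 = (239/48)*(1/594) = 239/28512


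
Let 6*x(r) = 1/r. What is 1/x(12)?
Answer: 72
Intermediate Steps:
x(r) = 1/(6*r)
1/x(12) = 1/((1/6)/12) = 1/((1/6)*(1/12)) = 1/(1/72) = 72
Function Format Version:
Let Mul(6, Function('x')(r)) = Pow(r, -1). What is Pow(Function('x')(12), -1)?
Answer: 72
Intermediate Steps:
Function('x')(r) = Mul(Rational(1, 6), Pow(r, -1))
Pow(Function('x')(12), -1) = Pow(Mul(Rational(1, 6), Pow(12, -1)), -1) = Pow(Mul(Rational(1, 6), Rational(1, 12)), -1) = Pow(Rational(1, 72), -1) = 72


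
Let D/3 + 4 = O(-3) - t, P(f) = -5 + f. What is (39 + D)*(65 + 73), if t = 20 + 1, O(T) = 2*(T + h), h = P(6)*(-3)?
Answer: -9936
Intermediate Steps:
h = -3 (h = (-5 + 6)*(-3) = 1*(-3) = -3)
O(T) = -6 + 2*T (O(T) = 2*(T - 3) = 2*(-3 + T) = -6 + 2*T)
t = 21
D = -111 (D = -12 + 3*((-6 + 2*(-3)) - 1*21) = -12 + 3*((-6 - 6) - 21) = -12 + 3*(-12 - 21) = -12 + 3*(-33) = -12 - 99 = -111)
(39 + D)*(65 + 73) = (39 - 111)*(65 + 73) = -72*138 = -9936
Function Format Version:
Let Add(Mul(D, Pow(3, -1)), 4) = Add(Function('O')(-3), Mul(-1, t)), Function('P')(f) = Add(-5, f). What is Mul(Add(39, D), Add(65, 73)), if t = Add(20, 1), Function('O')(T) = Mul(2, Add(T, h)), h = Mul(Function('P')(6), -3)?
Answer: -9936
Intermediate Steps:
h = -3 (h = Mul(Add(-5, 6), -3) = Mul(1, -3) = -3)
Function('O')(T) = Add(-6, Mul(2, T)) (Function('O')(T) = Mul(2, Add(T, -3)) = Mul(2, Add(-3, T)) = Add(-6, Mul(2, T)))
t = 21
D = -111 (D = Add(-12, Mul(3, Add(Add(-6, Mul(2, -3)), Mul(-1, 21)))) = Add(-12, Mul(3, Add(Add(-6, -6), -21))) = Add(-12, Mul(3, Add(-12, -21))) = Add(-12, Mul(3, -33)) = Add(-12, -99) = -111)
Mul(Add(39, D), Add(65, 73)) = Mul(Add(39, -111), Add(65, 73)) = Mul(-72, 138) = -9936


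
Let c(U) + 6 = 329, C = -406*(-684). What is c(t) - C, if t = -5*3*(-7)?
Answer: -277381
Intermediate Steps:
C = 277704
t = 105 (t = -15*(-7) = 105)
c(U) = 323 (c(U) = -6 + 329 = 323)
c(t) - C = 323 - 1*277704 = 323 - 277704 = -277381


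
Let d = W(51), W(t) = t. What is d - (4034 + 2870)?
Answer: -6853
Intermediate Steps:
d = 51
d - (4034 + 2870) = 51 - (4034 + 2870) = 51 - 1*6904 = 51 - 6904 = -6853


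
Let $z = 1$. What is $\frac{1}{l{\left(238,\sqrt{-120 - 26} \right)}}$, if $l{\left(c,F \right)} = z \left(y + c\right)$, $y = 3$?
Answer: $\frac{1}{241} \approx 0.0041494$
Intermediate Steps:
$l{\left(c,F \right)} = 3 + c$ ($l{\left(c,F \right)} = 1 \left(3 + c\right) = 3 + c$)
$\frac{1}{l{\left(238,\sqrt{-120 - 26} \right)}} = \frac{1}{3 + 238} = \frac{1}{241}$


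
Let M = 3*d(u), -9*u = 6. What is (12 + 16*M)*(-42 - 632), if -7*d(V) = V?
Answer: -78184/7 ≈ -11169.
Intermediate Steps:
u = -2/3 (u = -1/9*6 = -2/3 ≈ -0.66667)
d(V) = -V/7
M = 2/7 (M = 3*(-1/7*(-2/3)) = 3*(2/21) = 2/7 ≈ 0.28571)
(12 + 16*M)*(-42 - 632) = (12 + 16*(2/7))*(-42 - 632) = (12 + 32/7)*(-674) = (116/7)*(-674) = -78184/7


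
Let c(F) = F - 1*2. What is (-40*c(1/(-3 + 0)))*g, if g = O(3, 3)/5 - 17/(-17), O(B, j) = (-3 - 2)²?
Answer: 560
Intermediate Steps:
c(F) = -2 + F (c(F) = F - 2 = -2 + F)
O(B, j) = 25 (O(B, j) = (-5)² = 25)
g = 6 (g = 25/5 - 17/(-17) = 25*(⅕) - 17*(-1/17) = 5 + 1 = 6)
(-40*c(1/(-3 + 0)))*g = -40*(-2 + 1/(-3 + 0))*6 = -40*(-2 + 1/(-3))*6 = -40*(-2 - ⅓)*6 = -40*(-7/3)*6 = (280/3)*6 = 560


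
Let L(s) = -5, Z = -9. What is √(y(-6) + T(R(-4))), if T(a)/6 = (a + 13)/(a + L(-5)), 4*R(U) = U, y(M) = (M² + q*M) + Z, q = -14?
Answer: 3*√11 ≈ 9.9499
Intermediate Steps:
y(M) = -9 + M² - 14*M (y(M) = (M² - 14*M) - 9 = -9 + M² - 14*M)
R(U) = U/4
T(a) = 6*(13 + a)/(-5 + a) (T(a) = 6*((a + 13)/(a - 5)) = 6*((13 + a)/(-5 + a)) = 6*(13 + a)/(-5 + a))
√(y(-6) + T(R(-4))) = √((-9 + (-6)² - 14*(-6)) + 6*(13 + (¼)*(-4))/(-5 + (¼)*(-4))) = √((-9 + 36 + 84) + 6*(13 - 1)/(-5 - 1)) = √(111 + 6*12/(-6)) = √(111 + 6*(-⅙)*12) = √(111 - 12) = √99 = 3*√11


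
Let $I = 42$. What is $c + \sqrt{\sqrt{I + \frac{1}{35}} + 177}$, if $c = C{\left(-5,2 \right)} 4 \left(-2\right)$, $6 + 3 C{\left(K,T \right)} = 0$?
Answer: $16 + \frac{\sqrt{216825 + 35 \sqrt{51485}}}{35} \approx 29.546$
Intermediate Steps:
$C{\left(K,T \right)} = -2$ ($C{\left(K,T \right)} = -2 + \frac{1}{3} \cdot 0 = -2 + 0 = -2$)
$c = 16$ ($c = \left(-2\right) 4 \left(-2\right) = \left(-8\right) \left(-2\right) = 16$)
$c + \sqrt{\sqrt{I + \frac{1}{35}} + 177} = 16 + \sqrt{\sqrt{42 + \frac{1}{35}} + 177} = 16 + \sqrt{\sqrt{\frac{1471}{35}} + 177} = 16 + \sqrt{\frac{\sqrt{51485}}{35} + 177} = 16 + \sqrt{177 + \frac{\sqrt{51485}}{35}}$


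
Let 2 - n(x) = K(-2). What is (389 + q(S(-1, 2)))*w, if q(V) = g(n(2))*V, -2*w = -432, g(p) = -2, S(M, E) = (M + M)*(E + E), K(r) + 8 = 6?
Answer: 87480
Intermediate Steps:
K(r) = -2 (K(r) = -8 + 6 = -2)
n(x) = 4 (n(x) = 2 - 1*(-2) = 2 + 2 = 4)
S(M, E) = 4*E*M (S(M, E) = (2*M)*(2*E) = 4*E*M)
w = 216 (w = -½*(-432) = 216)
q(V) = -2*V
(389 + q(S(-1, 2)))*w = (389 - 8*2*(-1))*216 = (389 - 2*(-8))*216 = (389 + 16)*216 = 405*216 = 87480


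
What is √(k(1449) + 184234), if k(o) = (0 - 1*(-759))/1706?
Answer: √536202560878/1706 ≈ 429.23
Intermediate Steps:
k(o) = 759/1706 (k(o) = (0 + 759)*(1/1706) = 759*(1/1706) = 759/1706)
√(k(1449) + 184234) = √(759/1706 + 184234) = √(314303963/1706) = √536202560878/1706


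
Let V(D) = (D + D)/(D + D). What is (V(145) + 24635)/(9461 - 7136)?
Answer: 8212/775 ≈ 10.596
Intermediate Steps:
V(D) = 1 (V(D) = (2*D)/((2*D)) = (2*D)*(1/(2*D)) = 1)
(V(145) + 24635)/(9461 - 7136) = (1 + 24635)/(9461 - 7136) = 24636/2325 = 24636*(1/2325) = 8212/775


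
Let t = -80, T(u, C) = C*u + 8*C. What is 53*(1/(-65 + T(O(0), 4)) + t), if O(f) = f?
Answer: -139973/33 ≈ -4241.6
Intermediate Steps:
T(u, C) = 8*C + C*u
53*(1/(-65 + T(O(0), 4)) + t) = 53*(1/(-65 + 4*(8 + 0)) - 80) = 53*(1/(-65 + 4*8) - 80) = 53*(1/(-65 + 32) - 80) = 53*(1/(-33) - 80) = 53*(-1/33 - 80) = 53*(-2641/33) = -139973/33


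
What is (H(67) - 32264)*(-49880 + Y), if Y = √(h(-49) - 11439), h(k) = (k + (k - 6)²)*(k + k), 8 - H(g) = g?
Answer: 1612271240 - 32323*I*√303087 ≈ 1.6123e+9 - 1.7795e+7*I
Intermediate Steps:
H(g) = 8 - g
h(k) = 2*k*(k + (-6 + k)²) (h(k) = (k + (-6 + k)²)*(2*k) = 2*k*(k + (-6 + k)²))
Y = I*√303087 (Y = √(2*(-49)*(-49 + (-6 - 49)²) - 11439) = √(2*(-49)*(-49 + (-55)²) - 11439) = √(2*(-49)*(-49 + 3025) - 11439) = √(2*(-49)*2976 - 11439) = √(-291648 - 11439) = √(-303087) = I*√303087 ≈ 550.53*I)
(H(67) - 32264)*(-49880 + Y) = ((8 - 1*67) - 32264)*(-49880 + I*√303087) = ((8 - 67) - 32264)*(-49880 + I*√303087) = (-59 - 32264)*(-49880 + I*√303087) = -32323*(-49880 + I*√303087) = 1612271240 - 32323*I*√303087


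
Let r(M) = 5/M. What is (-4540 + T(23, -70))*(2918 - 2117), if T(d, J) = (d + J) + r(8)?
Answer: -29389491/8 ≈ -3.6737e+6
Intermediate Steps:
T(d, J) = 5/8 + J + d (T(d, J) = (d + J) + 5/8 = (J + d) + 5*(1/8) = (J + d) + 5/8 = 5/8 + J + d)
(-4540 + T(23, -70))*(2918 - 2117) = (-4540 + (5/8 - 70 + 23))*(2918 - 2117) = (-4540 - 371/8)*801 = -36691/8*801 = -29389491/8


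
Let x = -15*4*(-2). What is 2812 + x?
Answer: 2932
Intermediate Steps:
x = 120 (x = -60*(-2) = 120)
2812 + x = 2812 + 120 = 2932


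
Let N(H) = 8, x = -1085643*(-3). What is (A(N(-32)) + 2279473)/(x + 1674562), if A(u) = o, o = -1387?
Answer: 2278086/4931491 ≈ 0.46195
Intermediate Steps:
x = 3256929
A(u) = -1387
(A(N(-32)) + 2279473)/(x + 1674562) = (-1387 + 2279473)/(3256929 + 1674562) = 2278086/4931491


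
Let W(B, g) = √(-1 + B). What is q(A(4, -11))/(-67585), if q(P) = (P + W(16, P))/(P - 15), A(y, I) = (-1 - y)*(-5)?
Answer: -1/27034 - √15/675850 ≈ -4.2721e-5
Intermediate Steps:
A(y, I) = 5 + 5*y
q(P) = (P + √15)/(-15 + P) (q(P) = (P + √(-1 + 16))/(P - 15) = (P + √15)/(-15 + P))
q(A(4, -11))/(-67585) = (((5 + 5*4) + √15)/(-15 + (5 + 5*4)))/(-67585) = (((5 + 20) + √15)/(-15 + (5 + 20)))*(-1/67585) = ((25 + √15)/(-15 + 25))*(-1/67585) = ((25 + √15)/10)*(-1/67585) = (5/2 + √15/10)*(-1/67585) = -1/27034 - √15/675850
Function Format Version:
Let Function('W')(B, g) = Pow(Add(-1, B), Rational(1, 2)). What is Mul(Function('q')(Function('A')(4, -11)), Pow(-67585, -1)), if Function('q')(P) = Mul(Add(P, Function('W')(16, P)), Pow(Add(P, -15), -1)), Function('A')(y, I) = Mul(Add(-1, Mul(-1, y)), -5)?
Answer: Add(Rational(-1, 27034), Mul(Rational(-1, 675850), Pow(15, Rational(1, 2)))) ≈ -4.2721e-5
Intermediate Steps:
Function('A')(y, I) = Add(5, Mul(5, y))
Function('q')(P) = Mul(Pow(Add(-15, P), -1), Add(P, Pow(15, Rational(1, 2)))) (Function('q')(P) = Mul(Add(P, Pow(Add(-1, 16), Rational(1, 2))), Pow(Add(P, -15), -1)) = Mul(Add(P, Pow(15, Rational(1, 2))), Pow(Add(-15, P), -1)) = Mul(Pow(Add(-15, P), -1), Add(P, Pow(15, Rational(1, 2)))))
Mul(Function('q')(Function('A')(4, -11)), Pow(-67585, -1)) = Mul(Mul(Pow(Add(-15, Add(5, Mul(5, 4))), -1), Add(Add(5, Mul(5, 4)), Pow(15, Rational(1, 2)))), Pow(-67585, -1)) = Mul(Mul(Pow(Add(-15, Add(5, 20)), -1), Add(Add(5, 20), Pow(15, Rational(1, 2)))), Rational(-1, 67585)) = Mul(Mul(Pow(Add(-15, 25), -1), Add(25, Pow(15, Rational(1, 2)))), Rational(-1, 67585)) = Mul(Mul(Pow(10, -1), Add(25, Pow(15, Rational(1, 2)))), Rational(-1, 67585)) = Mul(Mul(Rational(1, 10), Add(25, Pow(15, Rational(1, 2)))), Rational(-1, 67585)) = Mul(Add(Rational(5, 2), Mul(Rational(1, 10), Pow(15, Rational(1, 2)))), Rational(-1, 67585)) = Add(Rational(-1, 27034), Mul(Rational(-1, 675850), Pow(15, Rational(1, 2))))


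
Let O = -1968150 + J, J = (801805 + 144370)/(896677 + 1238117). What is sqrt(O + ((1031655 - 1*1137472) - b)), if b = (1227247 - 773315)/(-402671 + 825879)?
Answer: I*sqrt(6612743734270891745485893789)/56466368697 ≈ 1440.1*I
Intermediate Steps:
b = 113483/105802 (b = 453932/423208 = 453932*(1/423208) = 113483/105802 ≈ 1.0726)
J = 946175/2134794 ≈ 0.44322
O = -4201593864925/2134794 (O = -1968150 + 946175/2134794 = -4201593864925/2134794 ≈ -1.9682e+6)
sqrt(O + ((1031655 - 1*1137472) - b)) = sqrt(-4201593864925/2134794 + ((1031655 - 1*1137472) - 1*113483/105802)) = sqrt(-4201593864925/2134794 + ((1031655 - 1137472) - 113483/105802)) = sqrt(-4201593864925/2134794 + (-105817 - 113483/105802)) = sqrt(-4201593864925/2134794 - 11195763717/105802) = sqrt(-117109420826316037/56466368697) = I*sqrt(6612743734270891745485893789)/56466368697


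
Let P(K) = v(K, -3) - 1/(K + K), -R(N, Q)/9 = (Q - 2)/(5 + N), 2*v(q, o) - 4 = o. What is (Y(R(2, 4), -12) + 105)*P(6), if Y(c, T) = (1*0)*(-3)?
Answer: 175/4 ≈ 43.750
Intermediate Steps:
v(q, o) = 2 + o/2
R(N, Q) = -9*(-2 + Q)/(5 + N) (R(N, Q) = -9*(Q - 2)/(5 + N) = -9*(-2 + Q)/(5 + N))
Y(c, T) = 0 (Y(c, T) = 0*(-3) = 0)
P(K) = ½ - 1/(2*K) (P(K) = (2 + (½)*(-3)) - 1/(K + K) = (2 - 3/2) - 1/(2*K) = ½ - 1/(2*K))
(Y(R(2, 4), -12) + 105)*P(6) = (0 + 105)*((½)*(-1 + 6)/6) = 105*((½)*(⅙)*5) = 105*(5/12) = 175/4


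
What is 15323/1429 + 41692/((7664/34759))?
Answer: 517746137321/2737964 ≈ 1.8910e+5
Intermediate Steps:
15323/1429 + 41692/((7664/34759)) = 15323*(1/1429) + 41692/((7664*(1/34759))) = 15323/1429 + 41692/(7664/34759) = 15323/1429 + 41692*(34759/7664) = 15323/1429 + 362293057/1916 = 517746137321/2737964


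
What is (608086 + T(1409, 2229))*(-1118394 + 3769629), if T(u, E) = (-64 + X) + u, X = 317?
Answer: 1616585238780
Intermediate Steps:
T(u, E) = 253 + u (T(u, E) = (-64 + 317) + u = 253 + u)
(608086 + T(1409, 2229))*(-1118394 + 3769629) = (608086 + (253 + 1409))*(-1118394 + 3769629) = (608086 + 1662)*2651235 = 609748*2651235 = 1616585238780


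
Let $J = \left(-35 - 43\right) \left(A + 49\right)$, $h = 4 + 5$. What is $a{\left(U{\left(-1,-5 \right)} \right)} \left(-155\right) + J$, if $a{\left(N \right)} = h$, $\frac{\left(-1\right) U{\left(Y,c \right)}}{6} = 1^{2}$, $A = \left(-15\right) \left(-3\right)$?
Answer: $-8727$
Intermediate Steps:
$A = 45$
$U{\left(Y,c \right)} = -6$ ($U{\left(Y,c \right)} = - 6 \cdot 1^{2} = \left(-6\right) 1 = -6$)
$h = 9$
$a{\left(N \right)} = 9$
$J = -7332$ ($J = \left(-35 - 43\right) \left(45 + 49\right) = \left(-78\right) 94 = -7332$)
$a{\left(U{\left(-1,-5 \right)} \right)} \left(-155\right) + J = 9 \left(-155\right) - 7332 = -1395 - 7332 = -8727$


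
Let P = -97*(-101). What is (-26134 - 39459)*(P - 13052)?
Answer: 213505215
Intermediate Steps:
P = 9797
(-26134 - 39459)*(P - 13052) = (-26134 - 39459)*(9797 - 13052) = -65593*(-3255) = 213505215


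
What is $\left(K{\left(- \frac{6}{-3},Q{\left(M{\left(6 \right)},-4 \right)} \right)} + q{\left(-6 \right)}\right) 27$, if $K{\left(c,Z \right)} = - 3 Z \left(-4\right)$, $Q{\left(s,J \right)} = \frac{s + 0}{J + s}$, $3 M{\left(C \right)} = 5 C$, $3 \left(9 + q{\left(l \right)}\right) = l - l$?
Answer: $297$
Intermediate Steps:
$q{\left(l \right)} = -9$ ($q{\left(l \right)} = -9 + \frac{l - l}{3} = -9 + \frac{1}{3} \cdot 0 = -9 + 0 = -9$)
$M{\left(C \right)} = \frac{5 C}{3}$
$Q{\left(s,J \right)} = \frac{s}{J + s}$
$K{\left(c,Z \right)} = 12 Z$
$\left(K{\left(- \frac{6}{-3},Q{\left(M{\left(6 \right)},-4 \right)} \right)} + q{\left(-6 \right)}\right) 27 = \left(12 \frac{\frac{5}{3} \cdot 6}{-4 + \frac{5}{3} \cdot 6} - 9\right) 27 = \left(12 \frac{10}{-4 + 10} - 9\right) 27 = \left(12 \cdot \frac{10}{6} - 9\right) 27 = \left(12 \cdot 10 \cdot \frac{1}{6} - 9\right) 27 = \left(12 \cdot \frac{5}{3} - 9\right) 27 = \left(20 - 9\right) 27 = 11 \cdot 27 = 297$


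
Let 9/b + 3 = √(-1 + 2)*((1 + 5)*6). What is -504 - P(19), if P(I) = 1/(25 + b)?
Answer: -140123/278 ≈ -504.04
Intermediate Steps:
b = 3/11 (b = 9/(-3 + √(-1 + 2)*((1 + 5)*6)) = 9/(-3 + √1*(6*6)) = 9/(-3 + 1*36) = 9/(-3 + 36) = 9/33 = 9*(1/33) = 3/11 ≈ 0.27273)
P(I) = 11/278 (P(I) = 1/(25 + 3/11) = 1/(278/11) = 11/278)
-504 - P(19) = -504 - 1*11/278 = -504 - 11/278 = -140123/278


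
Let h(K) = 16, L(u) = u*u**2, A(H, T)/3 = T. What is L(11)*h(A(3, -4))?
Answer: 21296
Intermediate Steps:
A(H, T) = 3*T
L(u) = u**3
L(11)*h(A(3, -4)) = 11**3*16 = 1331*16 = 21296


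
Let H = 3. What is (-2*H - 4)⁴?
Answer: 10000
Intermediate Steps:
(-2*H - 4)⁴ = (-2*3 - 4)⁴ = (-6 - 4)⁴ = (-10)⁴ = 10000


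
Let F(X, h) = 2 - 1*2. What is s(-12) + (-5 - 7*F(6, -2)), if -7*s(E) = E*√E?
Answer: -5 + 24*I*√3/7 ≈ -5.0 + 5.9385*I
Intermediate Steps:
s(E) = -E^(3/2)/7 (s(E) = -E*√E/7 = -E^(3/2)/7)
F(X, h) = 0 (F(X, h) = 2 - 2 = 0)
s(-12) + (-5 - 7*F(6, -2)) = -(-24)*I*√3/7 + (-5 - 7*0) = -(-24)*I*√3/7 + (-5 + 0) = 24*I*√3/7 - 5 = -5 + 24*I*√3/7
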